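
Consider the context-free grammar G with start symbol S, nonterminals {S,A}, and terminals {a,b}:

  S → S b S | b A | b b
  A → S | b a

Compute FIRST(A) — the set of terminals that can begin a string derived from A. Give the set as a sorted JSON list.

Compute FIRST by fixpoint:
[1]
  A via A→b a: +{b}
  S via S→b A: +{b}
  FIRST[S]={b}  FIRST[A]={b}
[2] — fixpoint
  FIRST[S]={b}  FIRST[A]={b}

FIRST(A) = ["b"]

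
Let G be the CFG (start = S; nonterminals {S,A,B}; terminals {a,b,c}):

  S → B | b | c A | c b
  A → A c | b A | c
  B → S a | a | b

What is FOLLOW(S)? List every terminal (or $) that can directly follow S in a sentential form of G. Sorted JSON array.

FIRST iteration:
iter 1:
  A via A→b A: +{b}
  A via A→c: +{c}
  B via B→a: +{a}
  B via B→b: +{b}
  S via S→B: +{a,b}
  S via S→c A: +{c}
  FIRST(S)={a,b,c}  FIRST(A)={b,c}  FIRST(B)={a,b}
iter 2:
  B via B→S a: +{c}
  FIRST(S)={a,b,c}  FIRST(A)={b,c}  FIRST(B)={a,b,c}
iter 3: (no change)
  FIRST(S)={a,b,c}  FIRST(A)={b,c}  FIRST(B)={a,b,c}

Compute FOLLOW by fixpoint:
FOLLOW(S) := {$}
round 1:
  A→A c: FOLLOW(A) ⊇ FIRST(c) = {c}; new: +{c}
  B→S a: FOLLOW(S) ⊇ FIRST(a) = {a}; new: +{a}
  S→B: FOLLOW(B) ⊇ FOLLOW(S) ⊇ {$,a}; new: +{$,a}
  S→c A: FOLLOW(A) ⊇ FOLLOW(S) ⊇ {$,a}; new: +{$,a}
  FOLLOW[S]={$,a}  FOLLOW[A]={$,a,c}  FOLLOW[B]={$,a}
round 2: done
  FOLLOW[S]={$,a}  FOLLOW[A]={$,a,c}  FOLLOW[B]={$,a}

FOLLOW(S) = ["$", "a"]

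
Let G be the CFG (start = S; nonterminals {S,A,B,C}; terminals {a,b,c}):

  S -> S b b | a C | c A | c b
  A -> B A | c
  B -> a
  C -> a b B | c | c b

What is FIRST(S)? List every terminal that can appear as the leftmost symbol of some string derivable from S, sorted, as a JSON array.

FIRST iteration:
iter 1:
  A via A→c: +{c}
  B via B→a: +{a}
  C via C→a b B: +{a}
  C via C→c: +{c}
  S via S→a C: +{a}
  S via S→c A: +{c}
  FIRST[S]={a,c}  FIRST[A]={c}  FIRST[B]={a}  FIRST[C]={a,c}
iter 2:
  A via A→B A: +{a}
  FIRST[S]={a,c}  FIRST[A]={a,c}  FIRST[B]={a}  FIRST[C]={a,c}
iter 3: done
  FIRST[S]={a,c}  FIRST[A]={a,c}  FIRST[B]={a}  FIRST[C]={a,c}

FIRST(S) = ["a", "c"]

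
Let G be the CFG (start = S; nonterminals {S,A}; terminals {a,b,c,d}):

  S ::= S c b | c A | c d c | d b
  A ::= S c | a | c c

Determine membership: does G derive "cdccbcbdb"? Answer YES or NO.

CNF form of G:
  S -> S X3 | T0 A | T0 X4 | T2 T1
  A -> S T0 | T0 T0 | a
  T0 -> c
  T1 -> b
  T2 -> d
  X3 -> T0 T1
  X4 -> T2 T0

CYK table (by increasing span):
  [0..0]={T0}  "c"  orig:{}
  [1..1]={T2}  "d"  orig:{}
  [2..2]={T0}  "c"  orig:{}
  [3..3]={T0}  "c"  orig:{}
  [4..4]={T1}  "b"  orig:{}
  [5..5]={T0}  "c"  orig:{}
  [6..6]={T1}  "b"  orig:{}
  [7..7]={T2}  "d"  orig:{}
  [8..8]={T1}  "b"  orig:{}
  [0..1]=∅  "cd"
  [1..2]={X4}  "dc"  orig:{}
  [2..3]={A}  "cc"
  [3..4]={X3}  "cb"  orig:{}
  [4..5]=∅  "bc"
  [5..6]={X3}  "cb"  orig:{}
  [6..7]=∅  "bd"
  [7..8]={S}  "db"
  [0..2]={S}  "cdc"
  [1..3]=∅  "dcc"
  [2..4]=∅  "ccb"
  [3..5]=∅  "cbc"
  [4..6]=∅  "bcb"
  [5..7]=∅  "cbd"
  [6..8]=∅  "bdb"
  [0..3]={A}  "cdcc"
  [1..4]=∅  "dccb"
  [2..5]=∅  "ccbc"
  [3..6]=∅  "cbcb"
  [4..7]=∅  "bcbd"
  [5..8]=∅  "cbdb"
  [0..4]={S}  "cdccb"
  [1..5]=∅  "dccbc"
  [2..6]=∅  "ccbcb"
  [3..7]=∅  "cbcbd"
  [4..8]=∅  "bcbdb"
  [0..5]={A}  "cdccbc"
  [1..6]=∅  "dccbcb"
  [2..7]=∅  "ccbcbd"
  [3..8]=∅  "cbcbdb"
  [0..6]={S}  "cdccbcb"
  [1..7]=∅  "dccbcbd"
  [2..8]=∅  "ccbcbdb"
  [0..7]=∅  "cdccbcbd"
  [1..8]=∅  "dccbcbdb"
  [0..8]=∅  "cdccbcbdb"

S ∉ T[0,8] ⇒ NO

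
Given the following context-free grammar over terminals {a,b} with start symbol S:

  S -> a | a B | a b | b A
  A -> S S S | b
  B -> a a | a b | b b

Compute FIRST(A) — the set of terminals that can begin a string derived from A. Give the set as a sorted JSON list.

Compute FIRST by fixpoint:
pass 1:
  A via A→b: +{b}
  B via B→a a: +{a}
  B via B→b b: +{b}
  S via S→a: +{a}
  S via S→b A: +{b}
  FIRST(S)={a,b}  FIRST(A)={b}  FIRST(B)={a,b}
pass 2:
  A via A→S S S: +{a}
  FIRST(S)={a,b}  FIRST(A)={a,b}  FIRST(B)={a,b}
pass 3: — fixpoint
  FIRST(S)={a,b}  FIRST(A)={a,b}  FIRST(B)={a,b}

FIRST(A) = ["a", "b"]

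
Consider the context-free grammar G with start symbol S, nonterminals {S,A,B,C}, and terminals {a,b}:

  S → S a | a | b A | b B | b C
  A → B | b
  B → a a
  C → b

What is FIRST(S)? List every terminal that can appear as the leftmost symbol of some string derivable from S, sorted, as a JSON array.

FIRST sets, iterate to fixpoint:
round 1:
  A via A→b: +{b}
  B via B→a a: +{a}
  C via C→b: +{b}
  S via S→a: +{a}
  S via S→b A: +{b}
  S: {a,b}  A: {b}  B: {a}  C: {b}
round 2:
  A via A→B: +{a}
  S: {a,b}  A: {a,b}  B: {a}  C: {b}
round 3: (no change)
  S: {a,b}  A: {a,b}  B: {a}  C: {b}

FIRST(S) = ["a", "b"]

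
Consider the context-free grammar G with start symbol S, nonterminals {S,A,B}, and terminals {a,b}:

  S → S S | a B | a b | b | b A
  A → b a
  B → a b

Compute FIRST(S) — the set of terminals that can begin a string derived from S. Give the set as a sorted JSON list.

FIRST sets, iterate to fixpoint:
round 1:
  A via A→b a: +{b}
  B via B→a b: +{a}
  S via S→a B: +{a}
  S via S→b: +{b}
  FIRST[S]={a,b}  FIRST[A]={b}  FIRST[B]={a}
round 2: — fixpoint
  FIRST[S]={a,b}  FIRST[A]={b}  FIRST[B]={a}

FIRST(S) = ["a", "b"]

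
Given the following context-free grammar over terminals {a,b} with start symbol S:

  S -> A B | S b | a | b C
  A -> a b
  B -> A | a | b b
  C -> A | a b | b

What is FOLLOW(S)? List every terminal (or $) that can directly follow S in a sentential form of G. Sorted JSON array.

Compute FIRST by fixpoint:
round 1:
  A via A→a b: +{a}
  B via B→A: +{a}
  B via B→b b: +{b}
  C via C→A: +{a}
  C via C→b: +{b}
  S via S→A B: +{a}
  S via S→b C: +{b}
  S: {a,b}  A: {a}  B: {a,b}  C: {a,b}
round 2: done
  S: {a,b}  A: {a}  B: {a,b}  C: {a,b}

Compute FOLLOW by fixpoint:
seed FOLLOW(S) with $
round 1:
  S→A B: FOLLOW(A) ⊇ FIRST(B) = {a,b}; new: +{a,b}
  S→A B: FOLLOW(B) ⊇ FOLLOW(S) ⊇ {$}; new: +{$}
  S→S b: FOLLOW(S) ⊇ FIRST(b) = {b}; new: +{b}
  S→b C: FOLLOW(C) ⊇ FOLLOW(S) ⊇ {$,b}; new: +{$,b}
  FOLLOW(S)={$,b}  FOLLOW(A)={a,b}  FOLLOW(B)={$}  FOLLOW(C)={$,b}
round 2:
  B→A: FOLLOW(A) ⊇ FOLLOW(B) ⊇ {$}; new: +{$}
  S→A B: FOLLOW(B) ⊇ FOLLOW(S) ⊇ {$,b}; new: +{b}
  FOLLOW(S)={$,b}  FOLLOW(A)={$,a,b}  FOLLOW(B)={$,b}  FOLLOW(C)={$,b}
round 3: (no change)
  FOLLOW(S)={$,b}  FOLLOW(A)={$,a,b}  FOLLOW(B)={$,b}  FOLLOW(C)={$,b}

FOLLOW(S) = ["$", "b"]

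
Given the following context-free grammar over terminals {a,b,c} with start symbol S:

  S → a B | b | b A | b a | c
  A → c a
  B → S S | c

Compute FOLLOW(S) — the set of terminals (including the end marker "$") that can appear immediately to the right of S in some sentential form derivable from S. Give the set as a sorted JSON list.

FIRST iteration:
iter 1:
  A via A→c a: +{c}
  B via B→c: +{c}
  S via S→a B: +{a}
  S via S→b: +{b}
  S via S→c: +{c}
  S: {a,b,c}  A: {c}  B: {c}
iter 2:
  B via B→S S: +{a,b}
  S: {a,b,c}  A: {c}  B: {a,b,c}
iter 3: (stable)
  S: {a,b,c}  A: {c}  B: {a,b,c}

FOLLOW iteration:
initialize: $ ∈ FOLLOW(S)
iter 1:
  B→S S: FOLLOW(S) ⊇ FIRST(S) = {a,b,c}; new: +{a,b,c}
  S→a B: FOLLOW(B) ⊇ FOLLOW(S) ⊇ {$,a,b,c}; new: +{$,a,b,c}
  S→b A: FOLLOW(A) ⊇ FOLLOW(S) ⊇ {$,a,b,c}; new: +{$,a,b,c}
  S: {$,a,b,c}  A: {$,a,b,c}  B: {$,a,b,c}
iter 2: (no change)
  S: {$,a,b,c}  A: {$,a,b,c}  B: {$,a,b,c}

FOLLOW(S) = ["$", "a", "b", "c"]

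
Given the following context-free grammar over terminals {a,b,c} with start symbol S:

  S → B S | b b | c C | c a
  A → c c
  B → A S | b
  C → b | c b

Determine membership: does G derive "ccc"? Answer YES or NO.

CNF form of G:
  S -> B S | T0 C | T0 T2 | T1 T1
  A -> T0 T0
  B -> A S | b
  C -> T0 T1 | b
  T0 -> c
  T1 -> b
  T2 -> a

CYK table (by increasing span):
  T[0,0] 'c' = {T0}  orig:{}
  T[1,1] 'c' = {T0}  orig:{}
  T[2,2] 'c' = {T0}  orig:{}
  T[0,1] 'cc' = {A}
  T[1,2] 'cc' = {A}
  T[0,2] 'ccc' = ∅

S ∉ T[0,2] ⇒ NO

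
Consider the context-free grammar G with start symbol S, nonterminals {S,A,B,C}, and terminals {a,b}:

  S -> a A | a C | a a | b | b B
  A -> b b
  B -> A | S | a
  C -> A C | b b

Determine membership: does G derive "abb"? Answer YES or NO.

CNF form of G:
  S -> T0 B | T1 A | T1 C | T1 T1 | b
  A -> T0 T0
  B -> T0 B | T0 T0 | T1 A | T1 C | T1 T1 | a | b
  C -> A C | T0 T0
  T0 -> b
  T1 -> a

CYK table (by increasing span):
  [0..0]={B,T1}  "a"  orig:{B}
  [1..1]={B,S,T0}  "b"  orig:{B,S}
  [2..2]={B,S,T0}  "b"  orig:{B,S}
  [0..1]=∅  "ab"
  [1..2]={A,B,C,S}  "bb"
  [0..2]={B,S}  "abb"

S ∈ T[0,2] ⇒ YES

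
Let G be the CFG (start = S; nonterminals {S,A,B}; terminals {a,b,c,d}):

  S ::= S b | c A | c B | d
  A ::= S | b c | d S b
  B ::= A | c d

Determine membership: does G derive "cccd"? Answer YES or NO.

Convert to CNF:
  S -> S T0 | T1 A | T1 B | d
  A -> S T0 | T0 T1 | T1 A | T1 B | T2 X3 | d
  B -> S T0 | T0 T1 | T1 A | T1 B | T1 T2 | T2 X4 | d
  T0 -> b
  T1 -> c
  T2 -> d
  X3 -> S T0
  X4 -> S T0

Fill CYK table bottom-up:
  cell(0,0) c: {T1}  orig:{}
  cell(1,1) c: {T1}  orig:{}
  cell(2,2) c: {T1}  orig:{}
  cell(3,3) d: {A,B,S,T2}  orig:{A,B,S}
  cell(0,1) cc: ∅
  cell(1,2) cc: ∅
  cell(2,3) cd: {A,B,S}
  cell(0,2) ccc: ∅
  cell(1,3) ccd: {A,B,S}
  cell(0,3) cccd: {A,B,S}

S ∈ T[0,3] ⇒ YES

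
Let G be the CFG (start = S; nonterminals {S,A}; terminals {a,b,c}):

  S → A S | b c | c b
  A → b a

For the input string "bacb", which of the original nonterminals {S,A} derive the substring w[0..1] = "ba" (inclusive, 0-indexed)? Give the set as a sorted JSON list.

CNF form of G:
  S -> A S | T0 T2 | T2 T0
  A -> T0 T1
  T0 -> b
  T1 -> a
  T2 -> c

CYK fill — only the sub-triangle for w[0..1]:
  T[0,0] 'b' = {T0}  orig:{}
  T[1,1] 'a' = {T1}  orig:{}
  T[0,1] 'ba' = {A}

Original NTs in T[0,1] deriving "ba": ["A"]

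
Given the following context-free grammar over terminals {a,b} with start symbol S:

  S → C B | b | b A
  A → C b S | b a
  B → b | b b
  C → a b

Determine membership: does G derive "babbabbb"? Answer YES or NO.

CNF form of G:
  S -> C B | T0 A | b
  A -> C X2 | T0 T1
  B -> T0 T0 | b
  C -> T1 T0
  T0 -> b
  T1 -> a
  X2 -> T0 S

CYK table (by increasing span):
  cell(0,0) b: {B,S,T0}  orig:{B,S}
  cell(1,1) a: {T1}  orig:{}
  cell(2,2) b: {B,S,T0}  orig:{B,S}
  cell(3,3) b: {B,S,T0}  orig:{B,S}
  cell(4,4) a: {T1}  orig:{}
  cell(5,5) b: {B,S,T0}  orig:{B,S}
  cell(6,6) b: {B,S,T0}  orig:{B,S}
  cell(7,7) b: {B,S,T0}  orig:{B,S}
  cell(0,1) ba: {A}
  cell(1,2) ab: {C}
  cell(2,3) bb: {B,X2}  orig:{B}
  cell(3,4) ba: {A}
  cell(4,5) ab: {C}
  cell(5,6) bb: {B,X2}  orig:{B}
  cell(6,7) bb: {B,X2}  orig:{B}
  cell(0,2) bab: ∅
  cell(1,3) abb: {S}
  cell(2,4) bba: {S}
  cell(3,5) bab: ∅
  cell(4,6) abb: {S}
  cell(5,7) bbb: ∅
  cell(0,3) babb: {X2}  orig:{}
  cell(1,4) abba: ∅
  cell(2,5) bbab: ∅
  cell(3,6) babb: {X2}  orig:{}
  cell(4,7) abbb: {A,S}
  cell(0,4) babba: ∅
  cell(1,5) abbab: ∅
  cell(2,6) bbabb: ∅
  cell(3,7) babbb: {S,X2}  orig:{S}
  cell(0,5) babbab: ∅
  cell(1,6) abbabb: {A}
  cell(2,7) bbabbb: {X2}  orig:{}
  cell(0,6) babbabb: {S}
  cell(1,7) abbabbb: {A}
  cell(0,7) babbabbb: {S}

S ∈ T[0,7] ⇒ YES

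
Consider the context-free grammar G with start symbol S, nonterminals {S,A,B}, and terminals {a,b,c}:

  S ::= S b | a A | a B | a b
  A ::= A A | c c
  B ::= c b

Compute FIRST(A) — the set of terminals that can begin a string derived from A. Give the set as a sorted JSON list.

FIRST sets, iterate to fixpoint:
pass 1:
  A via A→c c: +{c}
  B via B→c b: +{c}
  S via S→a A: +{a}
  S: {a}  A: {c}  B: {c}
pass 2: — fixpoint
  S: {a}  A: {c}  B: {c}

FIRST(A) = ["c"]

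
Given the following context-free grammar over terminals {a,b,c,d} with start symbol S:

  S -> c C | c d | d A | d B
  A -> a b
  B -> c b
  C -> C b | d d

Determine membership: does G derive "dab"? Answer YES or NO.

Convert to CNF:
  S -> T2 C | T2 T3 | T3 A | T3 B
  A -> T0 T1
  B -> T2 T1
  C -> C T1 | T3 T3
  T0 -> a
  T1 -> b
  T2 -> c
  T3 -> d

CYK fill:
  T[0,0] 'd' = {T3}  orig:{}
  T[1,1] 'a' = {T0}  orig:{}
  T[2,2] 'b' = {T1}  orig:{}
  T[0,1] 'da' = ∅
  T[1,2] 'ab' = {A}
  T[0,2] 'dab' = {S}

S ∈ T[0,2] ⇒ YES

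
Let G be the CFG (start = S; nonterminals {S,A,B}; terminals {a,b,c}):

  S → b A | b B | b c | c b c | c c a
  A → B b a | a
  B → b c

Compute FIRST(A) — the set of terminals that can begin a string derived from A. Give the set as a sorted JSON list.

FIRST iteration:
[1]
  A via A→a: +{a}
  B via B→b c: +{b}
  S via S→b A: +{b}
  S via S→c b c: +{c}
  FIRST(S)={b,c}  FIRST(A)={a}  FIRST(B)={b}
[2]
  A via A→B b a: +{b}
  FIRST(S)={b,c}  FIRST(A)={a,b}  FIRST(B)={b}
[3] (stable)
  FIRST(S)={b,c}  FIRST(A)={a,b}  FIRST(B)={b}

FIRST(A) = ["a", "b"]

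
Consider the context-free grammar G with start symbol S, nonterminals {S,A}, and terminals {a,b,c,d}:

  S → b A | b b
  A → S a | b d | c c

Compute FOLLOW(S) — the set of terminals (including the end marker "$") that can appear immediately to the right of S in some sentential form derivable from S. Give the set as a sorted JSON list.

Compute FIRST by fixpoint:
[1]
  A via A→b d: +{b}
  A via A→c c: +{c}
  S via S→b A: +{b}
  FIRST(S)={b}  FIRST(A)={b,c}
[2] (no change)
  FIRST(S)={b}  FIRST(A)={b,c}

FOLLOW sets:
seed FOLLOW(S) with $
round 1:
  A→S a: FOLLOW(S) ⊇ FIRST(a) = {a}; new: +{a}
  S→b A: FOLLOW(A) ⊇ FOLLOW(S) ⊇ {$,a}; new: +{$,a}
  FOLLOW(S)={$,a}  FOLLOW(A)={$,a}
round 2: (stable)
  FOLLOW(S)={$,a}  FOLLOW(A)={$,a}

FOLLOW(S) = ["$", "a"]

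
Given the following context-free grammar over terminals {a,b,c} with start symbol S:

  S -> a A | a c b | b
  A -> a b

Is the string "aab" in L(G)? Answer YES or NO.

Convert to CNF:
  S -> T0 A | T0 X3 | b
  A -> T0 T1
  T0 -> a
  T1 -> b
  T2 -> c
  X3 -> T2 T1

CYK fill:
  cell(0,0) a: {T0}  orig:{}
  cell(1,1) a: {T0}  orig:{}
  cell(2,2) b: {S,T1}  orig:{S}
  cell(0,1) aa: ∅
  cell(1,2) ab: {A}
  cell(0,2) aab: {S}

S ∈ T[0,2] ⇒ YES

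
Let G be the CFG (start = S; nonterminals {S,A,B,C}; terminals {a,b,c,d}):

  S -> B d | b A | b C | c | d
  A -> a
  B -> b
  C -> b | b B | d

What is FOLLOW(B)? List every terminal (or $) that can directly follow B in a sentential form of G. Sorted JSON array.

FIRST sets, iterate to fixpoint:
round 1:
  A via A→a: +{a}
  B via B→b: +{b}
  C via C→b: +{b}
  C via C→d: +{d}
  S via S→B d: +{b}
  S via S→c: +{c}
  S via S→d: +{d}
  FIRST(S)={b,c,d}  FIRST(A)={a}  FIRST(B)={b}  FIRST(C)={b,d}
round 2: done
  FIRST(S)={b,c,d}  FIRST(A)={a}  FIRST(B)={b}  FIRST(C)={b,d}

FOLLOW iteration:
initialize: $ ∈ FOLLOW(S)
iter 1:
  S→B d: FOLLOW(B) ⊇ FIRST(d) = {d}; new: +{d}
  S→b A: FOLLOW(A) ⊇ FOLLOW(S) ⊇ {$}; new: +{$}
  S→b C: FOLLOW(C) ⊇ FOLLOW(S) ⊇ {$}; new: +{$}
  FOLLOW[S]={$}  FOLLOW[A]={$}  FOLLOW[B]={d}  FOLLOW[C]={$}
iter 2:
  C→b B: FOLLOW(B) ⊇ FOLLOW(C) ⊇ {$}; new: +{$}
  FOLLOW[S]={$}  FOLLOW[A]={$}  FOLLOW[B]={$,d}  FOLLOW[C]={$}
iter 3: (no change)
  FOLLOW[S]={$}  FOLLOW[A]={$}  FOLLOW[B]={$,d}  FOLLOW[C]={$}

FOLLOW(B) = ["$", "d"]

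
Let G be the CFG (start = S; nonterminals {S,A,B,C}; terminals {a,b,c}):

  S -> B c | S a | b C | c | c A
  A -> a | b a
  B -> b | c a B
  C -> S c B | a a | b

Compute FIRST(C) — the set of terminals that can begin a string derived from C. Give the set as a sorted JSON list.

FIRST iteration:
[1]
  A via A→a: +{a}
  A via A→b a: +{b}
  B via B→b: +{b}
  B via B→c a B: +{c}
  C via C→a a: +{a}
  C via C→b: +{b}
  S via S→B c: +{b,c}
  FIRST(S)={b,c}  FIRST(A)={a,b}  FIRST(B)={b,c}  FIRST(C)={a,b}
[2]
  C via C→S c B: +{c}
  FIRST(S)={b,c}  FIRST(A)={a,b}  FIRST(B)={b,c}  FIRST(C)={a,b,c}
[3] (no change)
  FIRST(S)={b,c}  FIRST(A)={a,b}  FIRST(B)={b,c}  FIRST(C)={a,b,c}

FIRST(C) = ["a", "b", "c"]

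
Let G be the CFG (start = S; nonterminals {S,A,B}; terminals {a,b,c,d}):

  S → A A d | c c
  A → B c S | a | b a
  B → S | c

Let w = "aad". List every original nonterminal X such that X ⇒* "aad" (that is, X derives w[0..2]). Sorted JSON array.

CNF form of G:
  S -> A X6 | T0 T0
  A -> B X4 | T1 T2 | a
  B -> A X5 | T0 T0 | c
  T0 -> c
  T1 -> b
  T2 -> a
  T3 -> d
  X4 -> T0 S
  X5 -> A T3
  X6 -> A T3

CYK fill, restricted to cells inside w[0..2]:
  cell(0,0) a: {A,T2}  orig:{A}
  cell(1,1) a: {A,T2}  orig:{A}
  cell(2,2) d: {T3}  orig:{}
  cell(0,1) aa: ∅
  cell(1,2) ad: {X5,X6}  orig:{}
  cell(0,2) aad: {B,S}

Original NTs in T[0,2] deriving "aad": ["B", "S"]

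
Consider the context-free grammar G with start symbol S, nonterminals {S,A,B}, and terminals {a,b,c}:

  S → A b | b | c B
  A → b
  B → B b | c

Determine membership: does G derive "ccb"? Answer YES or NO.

Convert to CNF:
  S -> A T0 | T1 B | b
  A -> b
  B -> B T0 | c
  T0 -> b
  T1 -> c

CYK table (by increasing span):
  T[0,0] 'c' = {B,T1}  orig:{B}
  T[1,1] 'c' = {B,T1}  orig:{B}
  T[2,2] 'b' = {A,S,T0}  orig:{A,S}
  T[0,1] 'cc' = {S}
  T[1,2] 'cb' = {B}
  T[0,2] 'ccb' = {S}

S ∈ T[0,2] ⇒ YES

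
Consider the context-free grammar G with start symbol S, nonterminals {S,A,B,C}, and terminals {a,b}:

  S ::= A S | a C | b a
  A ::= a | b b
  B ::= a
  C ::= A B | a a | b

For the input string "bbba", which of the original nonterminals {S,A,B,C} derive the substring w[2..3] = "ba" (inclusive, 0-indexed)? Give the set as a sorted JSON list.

CNF form of G:
  S -> A S | T0 T1 | T1 C
  A -> T0 T0 | a
  B -> a
  C -> A B | T1 T1 | b
  T0 -> b
  T1 -> a

Fill CYK table bottom-up — only the sub-triangle for w[2..3]:
  T[2,2] 'b' = {C,T0}  orig:{C}
  T[3,3] 'a' = {A,B,T1}  orig:{A,B}
  T[2,3] 'ba' = {S}

Original NTs in T[2,3] deriving "ba": ["S"]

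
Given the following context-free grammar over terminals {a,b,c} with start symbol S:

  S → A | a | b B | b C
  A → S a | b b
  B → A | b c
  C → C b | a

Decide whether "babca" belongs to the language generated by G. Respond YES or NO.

Convert to CNF:
  S -> S T0 | T1 B | T1 C | T1 T1 | a
  A -> S T0 | T1 T1
  B -> S T0 | T1 T1 | T1 T2
  C -> C T1 | a
  T0 -> a
  T1 -> b
  T2 -> c

CYK fill:
  cell(0,0) b: {T1}  orig:{}
  cell(1,1) a: {C,S,T0}  orig:{C,S}
  cell(2,2) b: {T1}  orig:{}
  cell(3,3) c: {T2}  orig:{}
  cell(4,4) a: {C,S,T0}  orig:{C,S}
  cell(0,1) ba: {S}
  cell(1,2) ab: {C}
  cell(2,3) bc: {B}
  cell(3,4) ca: ∅
  cell(0,2) bab: {S}
  cell(1,3) abc: ∅
  cell(2,4) bca: ∅
  cell(0,3) babc: ∅
  cell(1,4) abca: ∅
  cell(0,4) babca: ∅

S ∉ T[0,4] ⇒ NO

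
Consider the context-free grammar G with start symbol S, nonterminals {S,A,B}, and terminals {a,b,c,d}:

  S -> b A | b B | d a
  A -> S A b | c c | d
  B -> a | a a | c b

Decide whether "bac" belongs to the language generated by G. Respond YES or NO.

CNF form of G:
  S -> T0 A | T0 B | T3 T2
  A -> S X4 | T1 T1 | d
  B -> T1 T0 | T2 T2 | a
  T0 -> b
  T1 -> c
  T2 -> a
  T3 -> d
  X4 -> A T0

CYK fill:
  [0..0]={T0}  "b"  orig:{}
  [1..1]={B,T2}  "a"  orig:{B}
  [2..2]={T1}  "c"  orig:{}
  [0..1]={S}  "ba"
  [1..2]=∅  "ac"
  [0..2]=∅  "bac"

S ∉ T[0,2] ⇒ NO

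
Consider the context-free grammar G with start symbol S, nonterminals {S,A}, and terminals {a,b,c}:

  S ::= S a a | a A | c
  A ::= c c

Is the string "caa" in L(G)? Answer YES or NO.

CNF form of G:
  S -> S X2 | T1 A | c
  A -> T0 T0
  T0 -> c
  T1 -> a
  X2 -> T1 T1

CYK fill:
  T[0,0] 'c' = {S,T0}  orig:{S}
  T[1,1] 'a' = {T1}  orig:{}
  T[2,2] 'a' = {T1}  orig:{}
  T[0,1] 'ca' = ∅
  T[1,2] 'aa' = {X2}  orig:{}
  T[0,2] 'caa' = {S}

S ∈ T[0,2] ⇒ YES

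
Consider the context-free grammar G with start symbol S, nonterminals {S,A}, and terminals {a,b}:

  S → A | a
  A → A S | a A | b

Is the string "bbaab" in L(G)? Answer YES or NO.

Convert to CNF:
  S -> A S | T0 A | a | b
  A -> A S | T0 A | b
  T0 -> a

Fill CYK table bottom-up:
  cell(0,0) b: {A,S}
  cell(1,1) b: {A,S}
  cell(2,2) a: {S,T0}  orig:{S}
  cell(3,3) a: {S,T0}  orig:{S}
  cell(4,4) b: {A,S}
  cell(0,1) bb: {A,S}
  cell(1,2) ba: {A,S}
  cell(2,3) aa: ∅
  cell(3,4) ab: {A,S}
  cell(0,2) bba: {A,S}
  cell(1,3) baa: {A,S}
  cell(2,4) aab: {A,S}
  cell(0,3) bbaa: {A,S}
  cell(1,4) baab: {A,S}
  cell(0,4) bbaab: {A,S}

S ∈ T[0,4] ⇒ YES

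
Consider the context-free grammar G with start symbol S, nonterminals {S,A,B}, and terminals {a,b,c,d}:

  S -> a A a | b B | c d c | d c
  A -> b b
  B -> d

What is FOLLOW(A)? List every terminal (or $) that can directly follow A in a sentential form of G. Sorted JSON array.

Compute FIRST by fixpoint:
[1]
  A via A→b b: +{b}
  B via B→d: +{d}
  S via S→a A a: +{a}
  S via S→b B: +{b}
  S via S→c d c: +{c}
  S via S→d c: +{d}
  S: {a,b,c,d}  A: {b}  B: {d}
[2] (no change)
  S: {a,b,c,d}  A: {b}  B: {d}

Compute FOLLOW by fixpoint:
seed FOLLOW(S) with $
iter 1:
  S→a A a: FOLLOW(A) ⊇ FIRST(a) = {a}; new: +{a}
  S→b B: FOLLOW(B) ⊇ FOLLOW(S) ⊇ {$}; new: +{$}
  S: {$}  A: {a}  B: {$}
iter 2: (no change)
  S: {$}  A: {a}  B: {$}

FOLLOW(A) = ["a"]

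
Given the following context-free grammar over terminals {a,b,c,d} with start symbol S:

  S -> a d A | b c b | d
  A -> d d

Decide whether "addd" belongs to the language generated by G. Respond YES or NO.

CNF form of G:
  S -> T1 X4 | T2 X5 | d
  A -> T0 T0
  T0 -> d
  T1 -> a
  T2 -> b
  T3 -> c
  X4 -> T0 A
  X5 -> T3 T2

Fill CYK table bottom-up:
  T[0,0] 'a' = {T1}  orig:{}
  T[1,1] 'd' = {S,T0}  orig:{S}
  T[2,2] 'd' = {S,T0}  orig:{S}
  T[3,3] 'd' = {S,T0}  orig:{S}
  T[0,1] 'ad' = ∅
  T[1,2] 'dd' = {A}
  T[2,3] 'dd' = {A}
  T[0,2] 'add' = ∅
  T[1,3] 'ddd' = {X4}  orig:{}
  T[0,3] 'addd' = {S}

S ∈ T[0,3] ⇒ YES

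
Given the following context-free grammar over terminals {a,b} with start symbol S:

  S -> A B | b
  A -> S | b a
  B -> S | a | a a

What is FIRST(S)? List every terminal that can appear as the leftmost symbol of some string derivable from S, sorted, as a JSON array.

Compute FIRST by fixpoint:
iter 1:
  A via A→b a: +{b}
  B via B→a: +{a}
  S via S→A B: +{b}
  FIRST[S]={b}  FIRST[A]={b}  FIRST[B]={a}
iter 2:
  B via B→S: +{b}
  FIRST[S]={b}  FIRST[A]={b}  FIRST[B]={a,b}
iter 3: (stable)
  FIRST[S]={b}  FIRST[A]={b}  FIRST[B]={a,b}

FIRST(S) = ["b"]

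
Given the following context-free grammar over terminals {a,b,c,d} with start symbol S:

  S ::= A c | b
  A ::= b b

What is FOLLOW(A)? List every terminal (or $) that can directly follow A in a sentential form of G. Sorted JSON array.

FIRST iteration:
round 1:
  A via A→b b: +{b}
  S via S→A c: +{b}
  FIRST(S)={b}  FIRST(A)={b}
round 2: (no change)
  FIRST(S)={b}  FIRST(A)={b}

Compute FOLLOW by fixpoint:
seed FOLLOW(S) with $
iter 1:
  S→A c: FOLLOW(A) ⊇ FIRST(c) = {c}; new: +{c}
  FOLLOW[S]={$}  FOLLOW[A]={c}
iter 2: (no change)
  FOLLOW[S]={$}  FOLLOW[A]={c}

FOLLOW(A) = ["c"]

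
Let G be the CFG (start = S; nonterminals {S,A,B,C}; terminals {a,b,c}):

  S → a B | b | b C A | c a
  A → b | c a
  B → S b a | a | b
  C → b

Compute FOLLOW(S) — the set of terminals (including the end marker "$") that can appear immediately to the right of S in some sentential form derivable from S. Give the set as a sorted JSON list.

FIRST iteration:
round 1:
  A via A→b: +{b}
  A via A→c a: +{c}
  B via B→a: +{a}
  B via B→b: +{b}
  C via C→b: +{b}
  S via S→a B: +{a}
  S via S→b: +{b}
  S via S→c a: +{c}
  S: {a,b,c}  A: {b,c}  B: {a,b}  C: {b}
round 2:
  B via B→S b a: +{c}
  S: {a,b,c}  A: {b,c}  B: {a,b,c}  C: {b}
round 3: (stable)
  S: {a,b,c}  A: {b,c}  B: {a,b,c}  C: {b}

FOLLOW iteration:
initialize: $ ∈ FOLLOW(S)
round 1:
  B→S b a: FOLLOW(S) ⊇ FIRST(b) = {b}; new: +{b}
  S→a B: FOLLOW(B) ⊇ FOLLOW(S) ⊇ {$,b}; new: +{$,b}
  S→b C A: FOLLOW(C) ⊇ FIRST(A) = {b,c}; new: +{b,c}
  S→b C A: FOLLOW(A) ⊇ FOLLOW(S) ⊇ {$,b}; new: +{$,b}
  FOLLOW[S]={$,b}  FOLLOW[A]={$,b}  FOLLOW[B]={$,b}  FOLLOW[C]={b,c}
round 2: (no change)
  FOLLOW[S]={$,b}  FOLLOW[A]={$,b}  FOLLOW[B]={$,b}  FOLLOW[C]={b,c}

FOLLOW(S) = ["$", "b"]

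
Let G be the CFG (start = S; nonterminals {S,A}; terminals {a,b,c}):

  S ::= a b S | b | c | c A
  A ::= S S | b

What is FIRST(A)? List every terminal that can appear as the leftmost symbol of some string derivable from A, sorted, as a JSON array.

FIRST sets, iterate to fixpoint:
iter 1:
  A via A→b: +{b}
  S via S→a b S: +{a}
  S via S→b: +{b}
  S via S→c: +{c}
  FIRST(S)={a,b,c}  FIRST(A)={b}
iter 2:
  A via A→S S: +{a,c}
  FIRST(S)={a,b,c}  FIRST(A)={a,b,c}
iter 3: (stable)
  FIRST(S)={a,b,c}  FIRST(A)={a,b,c}

FIRST(A) = ["a", "b", "c"]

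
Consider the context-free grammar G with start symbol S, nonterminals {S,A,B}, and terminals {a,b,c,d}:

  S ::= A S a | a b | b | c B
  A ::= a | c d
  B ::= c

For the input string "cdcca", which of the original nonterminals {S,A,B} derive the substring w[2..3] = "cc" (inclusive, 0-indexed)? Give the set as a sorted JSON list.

Convert to CNF:
  S -> A X4 | T0 B | T2 T3 | b
  A -> T0 T1 | a
  B -> c
  T0 -> c
  T1 -> d
  T2 -> a
  T3 -> b
  X4 -> S T2

CYK table (by increasing span) (cells [i..j] with 2 ≤ i ≤ j ≤ 3 only):
  cell(2,2) c: {B,T0}  orig:{B}
  cell(3,3) c: {B,T0}  orig:{B}
  cell(2,3) cc: {S}

Original NTs in T[2,3] deriving "cc": ["S"]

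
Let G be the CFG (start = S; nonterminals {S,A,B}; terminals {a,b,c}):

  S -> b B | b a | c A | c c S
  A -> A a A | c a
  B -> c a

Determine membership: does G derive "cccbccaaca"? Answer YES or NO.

CNF form of G:
  S -> T1 A | T1 X4 | T2 B | T2 T0
  A -> A X3 | T1 T0
  B -> T1 T0
  T0 -> a
  T1 -> c
  T2 -> b
  X3 -> T0 A
  X4 -> T1 S

CYK table (by increasing span):
  [0..0]={T1}  "c"  orig:{}
  [1..1]={T1}  "c"  orig:{}
  [2..2]={T1}  "c"  orig:{}
  [3..3]={T2}  "b"  orig:{}
  [4..4]={T1}  "c"  orig:{}
  [5..5]={T1}  "c"  orig:{}
  [6..6]={T0}  "a"  orig:{}
  [7..7]={T0}  "a"  orig:{}
  [8..8]={T1}  "c"  orig:{}
  [9..9]={T0}  "a"  orig:{}
  [0..1]=∅  "cc"
  [1..2]=∅  "cc"
  [2..3]=∅  "cb"
  [3..4]=∅  "bc"
  [4..5]=∅  "cc"
  [5..6]={A,B}  "ca"
  [6..7]=∅  "aa"
  [7..8]=∅  "ac"
  [8..9]={A,B}  "ca"
  [0..2]=∅  "ccc"
  [1..3]=∅  "ccb"
  [2..4]=∅  "cbc"
  [3..5]=∅  "bcc"
  [4..6]={S}  "cca"
  [5..7]=∅  "caa"
  [6..8]=∅  "aac"
  [7..9]={X3}  "aca"  orig:{}
  [0..3]=∅  "cccb"
  [1..4]=∅  "ccbc"
  [2..5]=∅  "cbcc"
  [3..6]=∅  "bcca"
  [4..7]=∅  "ccaa"
  [5..8]=∅  "caac"
  [6..9]=∅  "aaca"
  [0..4]=∅  "cccbc"
  [1..5]=∅  "ccbcc"
  [2..6]=∅  "cbcca"
  [3..7]=∅  "bccaa"
  [4..8]=∅  "ccaac"
  [5..9]={A}  "caaca"
  [0..5]=∅  "cccbcc"
  [1..6]=∅  "ccbcca"
  [2..7]=∅  "cbccaa"
  [3..8]=∅  "bccaac"
  [4..9]={S}  "ccaaca"
  [0..6]=∅  "cccbcca"
  [1..7]=∅  "ccbccaa"
  [2..8]=∅  "cbccaac"
  [3..9]=∅  "bccaaca"
  [0..7]=∅  "cccbccaa"
  [1..8]=∅  "ccbccaac"
  [2..9]=∅  "cbccaaca"
  [0..8]=∅  "cccbccaac"
  [1..9]=∅  "ccbccaaca"
  [0..9]=∅  "cccbccaaca"

S ∉ T[0,9] ⇒ NO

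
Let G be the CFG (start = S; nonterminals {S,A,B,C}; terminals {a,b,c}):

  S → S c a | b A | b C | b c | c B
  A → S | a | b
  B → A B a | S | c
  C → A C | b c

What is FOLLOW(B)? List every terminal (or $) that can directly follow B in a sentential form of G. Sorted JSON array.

FIRST sets, iterate to fixpoint:
iter 1:
  A via A→a: +{a}
  A via A→b: +{b}
  B via B→A B a: +{a,b}
  B via B→c: +{c}
  C via C→A C: +{a,b}
  S via S→b A: +{b}
  S via S→c B: +{c}
  S: {b,c}  A: {a,b}  B: {a,b,c}  C: {a,b}
iter 2:
  A via A→S: +{c}
  C via C→A C: +{c}
  S: {b,c}  A: {a,b,c}  B: {a,b,c}  C: {a,b,c}
iter 3: (stable)
  S: {b,c}  A: {a,b,c}  B: {a,b,c}  C: {a,b,c}

Compute FOLLOW by fixpoint:
FOLLOW(S) := {$}
[1]
  B→A B a: FOLLOW(A) ⊇ FIRST(B) = {a,b,c}; new: +{a,b,c}
  B→A B a: FOLLOW(B) ⊇ FIRST(a) = {a}; new: +{a}
  B→S: FOLLOW(S) ⊇ FOLLOW(B) ⊇ {a}; new: +{a}
  S→S c a: FOLLOW(S) ⊇ FIRST(c) = {c}; new: +{c}
  S→b A: FOLLOW(A) ⊇ FOLLOW(S) ⊇ {$,a,c}; new: +{$}
  S→b C: FOLLOW(C) ⊇ FOLLOW(S) ⊇ {$,a,c}; new: +{$,a,c}
  S→c B: FOLLOW(B) ⊇ FOLLOW(S) ⊇ {$,a,c}; new: +{$,c}
  FOLLOW(S)={$,a,c}  FOLLOW(A)={$,a,b,c}  FOLLOW(B)={$,a,c}  FOLLOW(C)={$,a,c}
[2]
  A→S: FOLLOW(S) ⊇ FOLLOW(A) ⊇ {$,a,b,c}; new: +{b}
  S→b C: FOLLOW(C) ⊇ FOLLOW(S) ⊇ {$,a,b,c}; new: +{b}
  S→c B: FOLLOW(B) ⊇ FOLLOW(S) ⊇ {$,a,b,c}; new: +{b}
  FOLLOW(S)={$,a,b,c}  FOLLOW(A)={$,a,b,c}  FOLLOW(B)={$,a,b,c}  FOLLOW(C)={$,a,b,c}
[3] (no change)
  FOLLOW(S)={$,a,b,c}  FOLLOW(A)={$,a,b,c}  FOLLOW(B)={$,a,b,c}  FOLLOW(C)={$,a,b,c}

FOLLOW(B) = ["$", "a", "b", "c"]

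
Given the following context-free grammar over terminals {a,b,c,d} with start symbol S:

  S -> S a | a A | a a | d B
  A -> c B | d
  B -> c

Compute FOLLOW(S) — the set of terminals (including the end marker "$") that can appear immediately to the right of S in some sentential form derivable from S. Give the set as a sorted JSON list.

FIRST sets, iterate to fixpoint:
round 1:
  A via A→c B: +{c}
  A via A→d: +{d}
  B via B→c: +{c}
  S via S→a A: +{a}
  S via S→d B: +{d}
  FIRST(S)={a,d}  FIRST(A)={c,d}  FIRST(B)={c}
round 2: — fixpoint
  FIRST(S)={a,d}  FIRST(A)={c,d}  FIRST(B)={c}

FOLLOW iteration:
initialize: $ ∈ FOLLOW(S)
round 1:
  S→S a: FOLLOW(S) ⊇ FIRST(a) = {a}; new: +{a}
  S→a A: FOLLOW(A) ⊇ FOLLOW(S) ⊇ {$,a}; new: +{$,a}
  S→d B: FOLLOW(B) ⊇ FOLLOW(S) ⊇ {$,a}; new: +{$,a}
  FOLLOW(S)={$,a}  FOLLOW(A)={$,a}  FOLLOW(B)={$,a}
round 2: done
  FOLLOW(S)={$,a}  FOLLOW(A)={$,a}  FOLLOW(B)={$,a}

FOLLOW(S) = ["$", "a"]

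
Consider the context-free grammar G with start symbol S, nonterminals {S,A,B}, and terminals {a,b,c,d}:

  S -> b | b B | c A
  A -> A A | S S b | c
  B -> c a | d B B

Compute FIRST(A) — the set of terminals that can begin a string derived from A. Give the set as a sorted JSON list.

FIRST sets, iterate to fixpoint:
iter 1:
  A via A→c: +{c}
  B via B→c a: +{c}
  B via B→d B B: +{d}
  S via S→b: +{b}
  S via S→c A: +{c}
  FIRST(S)={b,c}  FIRST(A)={c}  FIRST(B)={c,d}
iter 2:
  A via A→S S b: +{b}
  FIRST(S)={b,c}  FIRST(A)={b,c}  FIRST(B)={c,d}
iter 3: (no change)
  FIRST(S)={b,c}  FIRST(A)={b,c}  FIRST(B)={c,d}

FIRST(A) = ["b", "c"]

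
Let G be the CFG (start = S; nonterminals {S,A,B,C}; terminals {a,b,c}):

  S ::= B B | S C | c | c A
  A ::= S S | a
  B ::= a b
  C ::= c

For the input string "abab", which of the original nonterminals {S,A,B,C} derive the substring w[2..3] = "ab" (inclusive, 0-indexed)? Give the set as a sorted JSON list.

Convert to CNF:
  S -> B B | S C | T2 A | c
  A -> S S | a
  B -> T0 T1
  C -> c
  T0 -> a
  T1 -> b
  T2 -> c

CYK table (by increasing span), restricted to cells inside w[2..3]:
  cell(2,2) a: {A,T0}  orig:{A}
  cell(3,3) b: {T1}  orig:{}
  cell(2,3) ab: {B}

Original NTs in T[2,3] deriving "ab": ["B"]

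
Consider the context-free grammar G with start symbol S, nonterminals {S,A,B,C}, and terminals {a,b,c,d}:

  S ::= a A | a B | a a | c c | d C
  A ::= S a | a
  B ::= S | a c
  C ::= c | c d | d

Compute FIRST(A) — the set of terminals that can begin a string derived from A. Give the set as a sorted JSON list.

Compute FIRST by fixpoint:
pass 1:
  A via A→a: +{a}
  B via B→a c: +{a}
  C via C→c: +{c}
  C via C→d: +{d}
  S via S→a A: +{a}
  S via S→c c: +{c}
  S via S→d C: +{d}
  S: {a,c,d}  A: {a}  B: {a}  C: {c,d}
pass 2:
  A via A→S a: +{c,d}
  B via B→S: +{c,d}
  S: {a,c,d}  A: {a,c,d}  B: {a,c,d}  C: {c,d}
pass 3: (no change)
  S: {a,c,d}  A: {a,c,d}  B: {a,c,d}  C: {c,d}

FIRST(A) = ["a", "c", "d"]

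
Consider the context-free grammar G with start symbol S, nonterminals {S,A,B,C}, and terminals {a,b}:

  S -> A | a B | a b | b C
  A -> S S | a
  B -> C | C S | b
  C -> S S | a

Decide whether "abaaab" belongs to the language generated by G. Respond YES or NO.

Convert to CNF:
  S -> S S | T0 B | T0 T1 | T1 C | a
  A -> S S | a
  B -> C S | S S | a | b
  C -> S S | a
  T0 -> a
  T1 -> b

CYK table (by increasing span):
  T[0,0] 'a' = {A,B,C,S,T0}  orig:{A,B,C,S}
  T[1,1] 'b' = {B,T1}  orig:{B}
  T[2,2] 'a' = {A,B,C,S,T0}  orig:{A,B,C,S}
  T[3,3] 'a' = {A,B,C,S,T0}  orig:{A,B,C,S}
  T[4,4] 'a' = {A,B,C,S,T0}  orig:{A,B,C,S}
  T[5,5] 'b' = {B,T1}  orig:{B}
  T[0,1] 'ab' = {S}
  T[1,2] 'ba' = {S}
  T[2,3] 'aa' = {A,B,C,S}
  T[3,4] 'aa' = {A,B,C,S}
  T[4,5] 'ab' = {S}
  T[0,2] 'aba' = {A,B,C,S}
  T[1,3] 'baa' = {A,B,C,S}
  T[2,4] 'aaa' = {A,B,C,S}
  T[3,5] 'aab' = {A,B,C,S}
  T[0,3] 'abaa' = {A,B,C,S}
  T[1,4] 'baaa' = {A,B,C,S}
  T[2,5] 'aaab' = {A,B,C,S}
  T[0,4] 'abaaa' = {A,B,C,S}
  T[1,5] 'baaab' = {A,B,C,S}
  T[0,5] 'abaaab' = {A,B,C,S}

S ∈ T[0,5] ⇒ YES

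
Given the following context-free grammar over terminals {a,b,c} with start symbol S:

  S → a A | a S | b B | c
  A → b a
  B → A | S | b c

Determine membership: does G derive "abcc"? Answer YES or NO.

Convert to CNF:
  S -> T0 B | T1 A | T1 S | c
  A -> T0 T1
  B -> T0 B | T0 T1 | T0 T2 | T1 A | T1 S | c
  T0 -> b
  T1 -> a
  T2 -> c

Fill CYK table bottom-up:
  [0..0]={T1}  "a"  orig:{}
  [1..1]={T0}  "b"  orig:{}
  [2..2]={B,S,T2}  "c"  orig:{B,S}
  [3..3]={B,S,T2}  "c"  orig:{B,S}
  [0..1]=∅  "ab"
  [1..2]={B,S}  "bc"
  [2..3]=∅  "cc"
  [0..2]={B,S}  "abc"
  [1..3]=∅  "bcc"
  [0..3]=∅  "abcc"

S ∉ T[0,3] ⇒ NO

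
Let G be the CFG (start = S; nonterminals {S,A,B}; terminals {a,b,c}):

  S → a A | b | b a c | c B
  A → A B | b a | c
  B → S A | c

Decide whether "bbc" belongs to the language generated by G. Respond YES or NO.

CNF form of G:
  S -> T0 X3 | T1 A | T2 B | b
  A -> A B | T0 T1 | c
  B -> S A | c
  T0 -> b
  T1 -> a
  T2 -> c
  X3 -> T1 T2

Fill CYK table bottom-up:
  [0..0]={S,T0}  "b"  orig:{S}
  [1..1]={S,T0}  "b"  orig:{S}
  [2..2]={A,B,T2}  "c"  orig:{A,B}
  [0..1]=∅  "bb"
  [1..2]={B}  "bc"
  [0..2]=∅  "bbc"

S ∉ T[0,2] ⇒ NO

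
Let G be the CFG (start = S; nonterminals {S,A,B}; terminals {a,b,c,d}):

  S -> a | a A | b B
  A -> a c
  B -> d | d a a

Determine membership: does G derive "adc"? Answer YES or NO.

CNF form of G:
  S -> T0 A | T3 B | a
  A -> T0 T1
  B -> T2 X4 | d
  T0 -> a
  T1 -> c
  T2 -> d
  T3 -> b
  X4 -> T0 T0

CYK table (by increasing span):
  T[0,0] 'a' = {S,T0}  orig:{S}
  T[1,1] 'd' = {B,T2}  orig:{B}
  T[2,2] 'c' = {T1}  orig:{}
  T[0,1] 'ad' = ∅
  T[1,2] 'dc' = ∅
  T[0,2] 'adc' = ∅

S ∉ T[0,2] ⇒ NO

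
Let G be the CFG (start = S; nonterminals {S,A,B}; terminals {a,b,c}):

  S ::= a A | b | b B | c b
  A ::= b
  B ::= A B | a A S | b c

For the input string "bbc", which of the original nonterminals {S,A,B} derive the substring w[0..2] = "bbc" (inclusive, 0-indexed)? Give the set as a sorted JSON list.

Convert to CNF:
  S -> T0 A | T1 B | T2 T1 | b
  A -> b
  B -> A B | T0 X3 | T1 T2
  T0 -> a
  T1 -> b
  T2 -> c
  X3 -> A S

CYK table (by increasing span) — only the sub-triangle for w[0..2]:
  cell(0,0) b: {A,S,T1}  orig:{A,S}
  cell(1,1) b: {A,S,T1}  orig:{A,S}
  cell(2,2) c: {T2}  orig:{}
  cell(0,1) bb: {X3}  orig:{}
  cell(1,2) bc: {B}
  cell(0,2) bbc: {B,S}

Original NTs in T[0,2] deriving "bbc": ["B", "S"]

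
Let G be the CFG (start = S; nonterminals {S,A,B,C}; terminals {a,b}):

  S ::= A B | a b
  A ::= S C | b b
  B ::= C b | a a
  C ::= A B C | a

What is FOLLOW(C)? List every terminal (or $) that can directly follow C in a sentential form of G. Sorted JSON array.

FIRST iteration:
iter 1:
  A via A→b b: +{b}
  B via B→a a: +{a}
  C via C→A B C: +{b}
  C via C→a: +{a}
  S via S→A B: +{b}
  S via S→a b: +{a}
  FIRST[S]={a,b}  FIRST[A]={b}  FIRST[B]={a}  FIRST[C]={a,b}
iter 2:
  A via A→S C: +{a}
  B via B→C b: +{b}
  FIRST[S]={a,b}  FIRST[A]={a,b}  FIRST[B]={a,b}  FIRST[C]={a,b}
iter 3: (no change)
  FIRST[S]={a,b}  FIRST[A]={a,b}  FIRST[B]={a,b}  FIRST[C]={a,b}

FOLLOW sets:
seed FOLLOW(S) with $
pass 1:
  A→S C: FOLLOW(S) ⊇ FIRST(C) = {a,b}; new: +{a,b}
  B→C b: FOLLOW(C) ⊇ FIRST(b) = {b}; new: +{b}
  C→A B C: FOLLOW(A) ⊇ FIRST(B) = {a,b}; new: +{a,b}
  C→A B C: FOLLOW(B) ⊇ FIRST(C) = {a,b}; new: +{a,b}
  S→A B: FOLLOW(B) ⊇ FOLLOW(S) ⊇ {$,a,b}; new: +{$}
  S: {$,a,b}  A: {a,b}  B: {$,a,b}  C: {b}
pass 2:
  A→S C: FOLLOW(C) ⊇ FOLLOW(A) ⊇ {a,b}; new: +{a}
  S: {$,a,b}  A: {a,b}  B: {$,a,b}  C: {a,b}
pass 3: (stable)
  S: {$,a,b}  A: {a,b}  B: {$,a,b}  C: {a,b}

FOLLOW(C) = ["a", "b"]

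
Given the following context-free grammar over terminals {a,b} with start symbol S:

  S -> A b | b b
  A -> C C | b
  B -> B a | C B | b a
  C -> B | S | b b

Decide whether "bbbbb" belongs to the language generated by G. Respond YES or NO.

CNF form of G:
  S -> A T1 | T1 T1
  A -> C C | b
  B -> B T0 | C B | T1 T0
  C -> A T1 | B T0 | C B | T1 T0 | T1 T1
  T0 -> a
  T1 -> b

CYK table (by increasing span):
  T[0,0] 'b' = {A,T1}  orig:{A}
  T[1,1] 'b' = {A,T1}  orig:{A}
  T[2,2] 'b' = {A,T1}  orig:{A}
  T[3,3] 'b' = {A,T1}  orig:{A}
  T[4,4] 'b' = {A,T1}  orig:{A}
  T[0,1] 'bb' = {C,S}
  T[1,2] 'bb' = {C,S}
  T[2,3] 'bb' = {C,S}
  T[3,4] 'bb' = {C,S}
  T[0,2] 'bbb' = ∅
  T[1,3] 'bbb' = ∅
  T[2,4] 'bbb' = ∅
  T[0,3] 'bbbb' = {A}
  T[1,4] 'bbbb' = {A}
  T[0,4] 'bbbbb' = {C,S}

S ∈ T[0,4] ⇒ YES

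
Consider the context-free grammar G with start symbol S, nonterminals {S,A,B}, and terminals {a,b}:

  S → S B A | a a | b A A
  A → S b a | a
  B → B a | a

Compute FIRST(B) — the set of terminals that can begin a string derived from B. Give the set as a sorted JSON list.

Compute FIRST by fixpoint:
round 1:
  A via A→a: +{a}
  B via B→a: +{a}
  S via S→a a: +{a}
  S via S→b A A: +{b}
  S: {a,b}  A: {a}  B: {a}
round 2:
  A via A→S b a: +{b}
  S: {a,b}  A: {a,b}  B: {a}
round 3: (stable)
  S: {a,b}  A: {a,b}  B: {a}

FIRST(B) = ["a"]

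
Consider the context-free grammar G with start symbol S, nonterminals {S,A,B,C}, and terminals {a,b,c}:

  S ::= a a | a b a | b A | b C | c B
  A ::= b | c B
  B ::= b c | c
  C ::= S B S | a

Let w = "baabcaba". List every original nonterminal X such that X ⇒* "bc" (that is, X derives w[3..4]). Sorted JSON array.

Convert to CNF:
  S -> T0 B | T1 A | T1 C | T2 T2 | T2 X4
  A -> T0 B | b
  B -> T1 T0 | c
  C -> S X3 | a
  T0 -> c
  T1 -> b
  T2 -> a
  X3 -> B S
  X4 -> T1 T2

Fill CYK table bottom-up — only the sub-triangle for w[3..4]:
  T[3,3] 'b' = {A,T1}  orig:{A}
  T[4,4] 'c' = {B,T0}  orig:{B}
  T[3,4] 'bc' = {B}

Original NTs in T[3,4] deriving "bc": ["B"]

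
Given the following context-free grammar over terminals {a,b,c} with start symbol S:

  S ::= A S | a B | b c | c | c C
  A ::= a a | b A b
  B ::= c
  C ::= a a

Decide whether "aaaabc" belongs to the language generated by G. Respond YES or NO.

CNF form of G:
  S -> A S | T0 B | T1 T2 | T2 C | c
  A -> T0 T0 | T1 X3
  B -> c
  C -> T0 T0
  T0 -> a
  T1 -> b
  T2 -> c
  X3 -> A T1

CYK fill:
  [0..0]={T0}  "a"  orig:{}
  [1..1]={T0}  "a"  orig:{}
  [2..2]={T0}  "a"  orig:{}
  [3..3]={T0}  "a"  orig:{}
  [4..4]={T1}  "b"  orig:{}
  [5..5]={B,S,T2}  "c"  orig:{B,S}
  [0..1]={A,C}  "aa"
  [1..2]={A,C}  "aa"
  [2..3]={A,C}  "aa"
  [3..4]=∅  "ab"
  [4..5]={S}  "bc"
  [0..2]=∅  "aaa"
  [1..3]=∅  "aaa"
  [2..4]={X3}  "aab"  orig:{}
  [3..5]=∅  "abc"
  [0..3]=∅  "aaaa"
  [1..4]=∅  "aaab"
  [2..5]={S}  "aabc"
  [0..4]=∅  "aaaab"
  [1..5]=∅  "aaabc"
  [0..5]={S}  "aaaabc"

S ∈ T[0,5] ⇒ YES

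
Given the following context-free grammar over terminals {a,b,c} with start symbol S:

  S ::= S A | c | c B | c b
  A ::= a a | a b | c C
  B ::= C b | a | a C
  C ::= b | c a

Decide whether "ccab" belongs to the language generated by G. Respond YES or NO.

Convert to CNF:
  S -> S A | T2 B | T2 T1 | c
  A -> T0 T0 | T0 T1 | T2 C
  B -> C T1 | T0 C | a
  C -> T2 T0 | b
  T0 -> a
  T1 -> b
  T2 -> c

CYK fill:
  [0..0]={S,T2}  "c"  orig:{S}
  [1..1]={S,T2}  "c"  orig:{S}
  [2..2]={B,T0}  "a"  orig:{B}
  [3..3]={C,T1}  "b"  orig:{C}
  [0..1]=∅  "cc"
  [1..2]={C,S}  "ca"
  [2..3]={A,B}  "ab"
  [0..2]={A}  "cca"
  [1..3]={B,S}  "cab"
  [0..3]={S}  "ccab"

S ∈ T[0,3] ⇒ YES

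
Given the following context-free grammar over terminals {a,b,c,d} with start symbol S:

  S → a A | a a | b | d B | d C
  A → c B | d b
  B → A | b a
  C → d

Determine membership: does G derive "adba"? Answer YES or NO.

CNF form of G:
  S -> T1 B | T1 C | T3 A | T3 T3 | b
  A -> T0 B | T1 T2
  B -> T0 B | T1 T2 | T2 T3
  C -> d
  T0 -> c
  T1 -> d
  T2 -> b
  T3 -> a

CYK fill:
  T[0,0] 'a' = {T3}  orig:{}
  T[1,1] 'd' = {C,T1}  orig:{C}
  T[2,2] 'b' = {S,T2}  orig:{S}
  T[3,3] 'a' = {T3}  orig:{}
  T[0,1] 'ad' = ∅
  T[1,2] 'db' = {A,B}
  T[2,3] 'ba' = {B}
  T[0,2] 'adb' = {S}
  T[1,3] 'dba' = {S}
  T[0,3] 'adba' = ∅

S ∉ T[0,3] ⇒ NO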